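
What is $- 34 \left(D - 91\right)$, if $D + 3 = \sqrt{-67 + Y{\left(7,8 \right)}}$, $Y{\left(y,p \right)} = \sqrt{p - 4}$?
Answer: $3196 - 34 i \sqrt{65} \approx 3196.0 - 274.12 i$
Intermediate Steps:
$Y{\left(y,p \right)} = \sqrt{-4 + p}$
$D = -3 + i \sqrt{65}$ ($D = -3 + \sqrt{-67 + \sqrt{-4 + 8}} = -3 + \sqrt{-67 + \sqrt{4}} = -3 + \sqrt{-67 + 2} = -3 + \sqrt{-65} = -3 + i \sqrt{65} \approx -3.0 + 8.0623 i$)
$- 34 \left(D - 91\right) = - 34 \left(\left(-3 + i \sqrt{65}\right) - 91\right) = - 34 \left(-94 + i \sqrt{65}\right) = 3196 - 34 i \sqrt{65}$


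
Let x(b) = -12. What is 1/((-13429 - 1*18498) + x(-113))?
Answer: -1/31939 ≈ -3.1310e-5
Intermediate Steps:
1/((-13429 - 1*18498) + x(-113)) = 1/((-13429 - 1*18498) - 12) = 1/((-13429 - 18498) - 12) = 1/(-31927 - 12) = 1/(-31939) = -1/31939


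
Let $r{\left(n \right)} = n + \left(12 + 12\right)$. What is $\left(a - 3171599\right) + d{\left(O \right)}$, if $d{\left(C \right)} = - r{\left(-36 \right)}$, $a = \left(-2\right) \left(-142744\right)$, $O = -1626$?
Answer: $-2886099$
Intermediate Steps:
$r{\left(n \right)} = 24 + n$ ($r{\left(n \right)} = n + 24 = 24 + n$)
$a = 285488$
$d{\left(C \right)} = 12$ ($d{\left(C \right)} = - (24 - 36) = \left(-1\right) \left(-12\right) = 12$)
$\left(a - 3171599\right) + d{\left(O \right)} = \left(285488 - 3171599\right) + 12 = -2886111 + 12 = -2886099$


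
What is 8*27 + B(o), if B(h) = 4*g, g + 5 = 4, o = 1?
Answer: 212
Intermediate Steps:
g = -1 (g = -5 + 4 = -1)
B(h) = -4 (B(h) = 4*(-1) = -4)
8*27 + B(o) = 8*27 - 4 = 216 - 4 = 212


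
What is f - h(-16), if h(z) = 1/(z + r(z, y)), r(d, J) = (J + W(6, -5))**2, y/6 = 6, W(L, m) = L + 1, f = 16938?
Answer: 31047353/1833 ≈ 16938.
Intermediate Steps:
W(L, m) = 1 + L
y = 36 (y = 6*6 = 36)
r(d, J) = (7 + J)**2 (r(d, J) = (J + (1 + 6))**2 = (J + 7)**2 = (7 + J)**2)
h(z) = 1/(1849 + z) (h(z) = 1/(z + (7 + 36)**2) = 1/(z + 43**2) = 1/(z + 1849) = 1/(1849 + z))
f - h(-16) = 16938 - 1/(1849 - 16) = 16938 - 1/1833 = 31047353/1833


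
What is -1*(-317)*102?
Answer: 32334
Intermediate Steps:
-1*(-317)*102 = 317*102 = 32334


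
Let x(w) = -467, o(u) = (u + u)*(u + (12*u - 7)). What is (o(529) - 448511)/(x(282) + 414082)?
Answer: 6819949/413615 ≈ 16.489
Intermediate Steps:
o(u) = 2*u*(-7 + 13*u) (o(u) = (2*u)*(u + (-7 + 12*u)) = (2*u)*(-7 + 13*u) = 2*u*(-7 + 13*u))
(o(529) - 448511)/(x(282) + 414082) = (2*529*(-7 + 13*529) - 448511)/(-467 + 414082) = (2*529*(-7 + 6877) - 448511)/413615 = (2*529*6870 - 448511)*(1/413615) = (7268460 - 448511)*(1/413615) = 6819949*(1/413615) = 6819949/413615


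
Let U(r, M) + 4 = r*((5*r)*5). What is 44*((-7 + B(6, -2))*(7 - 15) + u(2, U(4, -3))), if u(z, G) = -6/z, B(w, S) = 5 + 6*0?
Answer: 572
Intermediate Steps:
B(w, S) = 5 (B(w, S) = 5 + 0 = 5)
U(r, M) = -4 + 25*r² (U(r, M) = -4 + r*((5*r)*5) = -4 + r*(25*r) = -4 + 25*r²)
44*((-7 + B(6, -2))*(7 - 15) + u(2, U(4, -3))) = 44*((-7 + 5)*(7 - 15) - 6/2) = 44*(-2*(-8) - 6*½) = 44*(16 - 3) = 44*13 = 572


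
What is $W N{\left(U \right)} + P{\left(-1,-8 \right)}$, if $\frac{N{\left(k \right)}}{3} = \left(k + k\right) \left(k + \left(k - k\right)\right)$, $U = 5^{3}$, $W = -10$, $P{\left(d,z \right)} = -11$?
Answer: $-937511$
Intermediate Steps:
$U = 125$
$N{\left(k \right)} = 6 k^{2}$ ($N{\left(k \right)} = 3 \left(k + k\right) \left(k + \left(k - k\right)\right) = 3 \cdot 2 k \left(k + 0\right) = 3 \cdot 2 k k = 3 \cdot 2 k^{2} = 6 k^{2}$)
$W N{\left(U \right)} + P{\left(-1,-8 \right)} = - 10 \cdot 6 \cdot 125^{2} - 11 = - 10 \cdot 6 \cdot 15625 - 11 = \left(-10\right) 93750 - 11 = -937500 - 11 = -937511$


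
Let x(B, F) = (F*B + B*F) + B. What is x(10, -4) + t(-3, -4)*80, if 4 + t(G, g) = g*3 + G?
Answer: -1590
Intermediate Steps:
t(G, g) = -4 + G + 3*g (t(G, g) = -4 + (g*3 + G) = -4 + (3*g + G) = -4 + (G + 3*g) = -4 + G + 3*g)
x(B, F) = B + 2*B*F (x(B, F) = (B*F + B*F) + B = 2*B*F + B = B + 2*B*F)
x(10, -4) + t(-3, -4)*80 = 10*(1 + 2*(-4)) + (-4 - 3 + 3*(-4))*80 = 10*(1 - 8) + (-4 - 3 - 12)*80 = 10*(-7) - 19*80 = -70 - 1520 = -1590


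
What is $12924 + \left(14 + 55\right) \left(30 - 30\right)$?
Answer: $12924$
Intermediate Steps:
$12924 + \left(14 + 55\right) \left(30 - 30\right) = 12924 + 69 \left(30 - 30\right) = 12924 + 69 \cdot 0 = 12924 + 0 = 12924$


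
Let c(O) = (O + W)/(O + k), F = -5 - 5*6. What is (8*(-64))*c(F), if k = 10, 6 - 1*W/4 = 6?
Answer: -3584/5 ≈ -716.80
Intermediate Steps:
W = 0 (W = 24 - 4*6 = 24 - 24 = 0)
F = -35 (F = -5 - 30 = -35)
c(O) = O/(10 + O) (c(O) = (O + 0)/(O + 10) = O/(10 + O))
(8*(-64))*c(F) = (8*(-64))*(-35/(10 - 35)) = -(-17920)/(-25) = -(-17920)*(-1)/25 = -512*7/5 = -3584/5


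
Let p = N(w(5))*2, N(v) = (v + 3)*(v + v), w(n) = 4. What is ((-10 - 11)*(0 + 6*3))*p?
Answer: -42336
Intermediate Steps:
N(v) = 2*v*(3 + v) (N(v) = (3 + v)*(2*v) = 2*v*(3 + v))
p = 112 (p = (2*4*(3 + 4))*2 = (2*4*7)*2 = 56*2 = 112)
((-10 - 11)*(0 + 6*3))*p = ((-10 - 11)*(0 + 6*3))*112 = -21*(0 + 18)*112 = -21*18*112 = -378*112 = -42336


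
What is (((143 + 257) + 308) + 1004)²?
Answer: 2930944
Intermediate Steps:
(((143 + 257) + 308) + 1004)² = ((400 + 308) + 1004)² = (708 + 1004)² = 1712² = 2930944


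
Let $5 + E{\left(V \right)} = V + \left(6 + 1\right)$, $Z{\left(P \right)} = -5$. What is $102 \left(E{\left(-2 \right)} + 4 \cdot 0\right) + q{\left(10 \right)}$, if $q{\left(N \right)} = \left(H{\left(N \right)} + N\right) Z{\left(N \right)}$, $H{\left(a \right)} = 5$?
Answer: $-75$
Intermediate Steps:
$E{\left(V \right)} = 2 + V$ ($E{\left(V \right)} = -5 + \left(V + \left(6 + 1\right)\right) = -5 + \left(V + 7\right) = -5 + \left(7 + V\right) = 2 + V$)
$q{\left(N \right)} = -25 - 5 N$ ($q{\left(N \right)} = \left(5 + N\right) \left(-5\right) = -25 - 5 N$)
$102 \left(E{\left(-2 \right)} + 4 \cdot 0\right) + q{\left(10 \right)} = 102 \left(\left(2 - 2\right) + 4 \cdot 0\right) - 75 = 102 \left(0 + 0\right) - 75 = 102 \cdot 0 - 75 = 0 - 75 = -75$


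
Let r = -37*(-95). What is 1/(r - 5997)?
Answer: -1/2482 ≈ -0.00040290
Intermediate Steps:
r = 3515
1/(r - 5997) = 1/(3515 - 5997) = 1/(-2482) = -1/2482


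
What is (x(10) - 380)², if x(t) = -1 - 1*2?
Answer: 146689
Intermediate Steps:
x(t) = -3 (x(t) = -1 - 2 = -3)
(x(10) - 380)² = (-3 - 380)² = (-383)² = 146689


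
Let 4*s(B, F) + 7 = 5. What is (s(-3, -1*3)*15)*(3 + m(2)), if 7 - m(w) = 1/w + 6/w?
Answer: -195/4 ≈ -48.750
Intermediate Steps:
s(B, F) = -½ (s(B, F) = -7/4 + (¼)*5 = -7/4 + 5/4 = -½)
m(w) = 7 - 7/w (m(w) = 7 - (1/w + 6/w) = 7 - 7/w)
(s(-3, -1*3)*15)*(3 + m(2)) = (-½*15)*(3 + (7 - 7/2)) = -15*(3 + (7 - 7*½))/2 = -15*(3 + (7 - 7/2))/2 = -15*(3 + 7/2)/2 = -15/2*13/2 = -195/4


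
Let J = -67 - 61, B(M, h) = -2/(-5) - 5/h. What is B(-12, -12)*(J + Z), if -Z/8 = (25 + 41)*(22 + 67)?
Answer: -115444/3 ≈ -38481.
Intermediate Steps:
Z = -46992 (Z = -8*(25 + 41)*(22 + 67) = -528*89 = -8*5874 = -46992)
B(M, h) = 2/5 - 5/h (B(M, h) = -2*(-1/5) - 5/h = 2/5 - 5/h)
J = -128
B(-12, -12)*(J + Z) = (2/5 - 5/(-12))*(-128 - 46992) = (2/5 - 5*(-1/12))*(-47120) = (2/5 + 5/12)*(-47120) = (49/60)*(-47120) = -115444/3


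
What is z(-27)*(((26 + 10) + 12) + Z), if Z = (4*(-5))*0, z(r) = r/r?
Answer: 48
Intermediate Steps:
z(r) = 1
Z = 0 (Z = -20*0 = 0)
z(-27)*(((26 + 10) + 12) + Z) = 1*(((26 + 10) + 12) + 0) = 1*((36 + 12) + 0) = 1*(48 + 0) = 1*48 = 48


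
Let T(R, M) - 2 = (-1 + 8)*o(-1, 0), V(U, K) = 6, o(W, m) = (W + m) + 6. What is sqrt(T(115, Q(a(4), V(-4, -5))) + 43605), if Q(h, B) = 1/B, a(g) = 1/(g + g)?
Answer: sqrt(43642) ≈ 208.91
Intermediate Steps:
o(W, m) = 6 + W + m
a(g) = 1/(2*g)
T(R, M) = 37 (T(R, M) = 2 + (-1 + 8)*(6 - 1 + 0) = 2 + 7*5 = 2 + 35 = 37)
sqrt(T(115, Q(a(4), V(-4, -5))) + 43605) = sqrt(37 + 43605) = sqrt(43642)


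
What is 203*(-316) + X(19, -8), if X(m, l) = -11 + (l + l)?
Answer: -64175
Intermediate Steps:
X(m, l) = -11 + 2*l
203*(-316) + X(19, -8) = 203*(-316) + (-11 + 2*(-8)) = -64148 + (-11 - 16) = -64148 - 27 = -64175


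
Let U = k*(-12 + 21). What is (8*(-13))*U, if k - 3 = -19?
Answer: 14976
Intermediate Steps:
k = -16 (k = 3 - 19 = -16)
U = -144 (U = -16*(-12 + 21) = -16*9 = -144)
(8*(-13))*U = (8*(-13))*(-144) = -104*(-144) = 14976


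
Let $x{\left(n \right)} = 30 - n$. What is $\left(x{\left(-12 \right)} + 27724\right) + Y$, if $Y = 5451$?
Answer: $33217$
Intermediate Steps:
$\left(x{\left(-12 \right)} + 27724\right) + Y = \left(\left(30 - -12\right) + 27724\right) + 5451 = \left(\left(30 + 12\right) + 27724\right) + 5451 = \left(42 + 27724\right) + 5451 = 27766 + 5451 = 33217$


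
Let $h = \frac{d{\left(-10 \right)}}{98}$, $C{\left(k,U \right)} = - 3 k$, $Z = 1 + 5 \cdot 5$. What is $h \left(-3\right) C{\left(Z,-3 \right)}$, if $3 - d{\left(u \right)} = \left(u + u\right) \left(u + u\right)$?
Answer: $- \frac{46449}{49} \approx -947.94$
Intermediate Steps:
$d{\left(u \right)} = 3 - 4 u^{2}$ ($d{\left(u \right)} = 3 - \left(u + u\right) \left(u + u\right) = 3 - 2 u 2 u = 3 - 4 u^{2}$)
$Z = 26$ ($Z = 1 + 25 = 26$)
$h = - \frac{397}{98}$ ($h = \frac{3 - 4 \left(-10\right)^{2}}{98} = \left(3 - 400\right) \frac{1}{98} = \left(-397\right) \frac{1}{98} = - \frac{397}{98} \approx -4.051$)
$h \left(-3\right) C{\left(Z,-3 \right)} = \left(- \frac{397}{98}\right) \left(-3\right) \left(\left(-3\right) 26\right) = \frac{1191}{98} \left(-78\right) = - \frac{46449}{49}$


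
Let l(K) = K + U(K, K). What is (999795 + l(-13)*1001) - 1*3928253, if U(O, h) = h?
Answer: -2954484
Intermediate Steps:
l(K) = 2*K (l(K) = K + K = 2*K)
(999795 + l(-13)*1001) - 1*3928253 = (999795 + (2*(-13))*1001) - 1*3928253 = (999795 - 26*1001) - 3928253 = (999795 - 26026) - 3928253 = 973769 - 3928253 = -2954484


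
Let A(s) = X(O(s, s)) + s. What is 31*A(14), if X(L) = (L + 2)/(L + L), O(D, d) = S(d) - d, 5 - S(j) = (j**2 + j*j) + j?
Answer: 373023/830 ≈ 449.43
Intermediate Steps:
S(j) = 5 - j - 2*j**2 (S(j) = 5 - ((j**2 + j*j) + j) = 5 - ((j**2 + j**2) + j) = 5 - (2*j**2 + j) = 5 - (j + 2*j**2) = 5 + (-j - 2*j**2) = 5 - j - 2*j**2)
O(D, d) = 5 - 2*d - 2*d**2 (O(D, d) = (5 - d - 2*d**2) - d = 5 - 2*d - 2*d**2)
X(L) = (2 + L)/(2*L) (X(L) = (2 + L)/((2*L)) = (2 + L)*(1/(2*L)) = (2 + L)/(2*L))
A(s) = s + (7 - 2*s - 2*s**2)/(2*(5 - 2*s - 2*s**2)) (A(s) = (2 + (5 - 2*s - 2*s**2))/(2*(5 - 2*s - 2*s**2)) + s = (7 - 2*s - 2*s**2)/(2*(5 - 2*s - 2*s**2)) + s = s + (7 - 2*s - 2*s**2)/(2*(5 - 2*s - 2*s**2)))
31*A(14) = 31*((-7 - 8*14 + 4*14**3 + 6*14**2)/(2*(-5 + 2*14 + 2*14**2))) = 31*((-7 - 112 + 4*2744 + 6*196)/(2*(-5 + 28 + 2*196))) = 31*((-7 - 112 + 10976 + 1176)/(2*(-5 + 28 + 392))) = 31*((1/2)*12033/415) = 31*((1/2)*(1/415)*12033) = 31*(12033/830) = 373023/830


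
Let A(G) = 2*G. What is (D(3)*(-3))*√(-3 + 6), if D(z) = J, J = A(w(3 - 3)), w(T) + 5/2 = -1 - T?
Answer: 21*√3 ≈ 36.373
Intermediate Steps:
w(T) = -7/2 - T (w(T) = -5/2 + (-1 - T) = -7/2 - T)
J = -7 (J = 2*(-7/2 - (3 - 3)) = 2*(-7/2 - 1*0) = 2*(-7/2 + 0) = 2*(-7/2) = -7)
D(z) = -7
(D(3)*(-3))*√(-3 + 6) = (-7*(-3))*√(-3 + 6) = 21*√3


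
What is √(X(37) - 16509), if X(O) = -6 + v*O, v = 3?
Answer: 2*I*√4101 ≈ 128.08*I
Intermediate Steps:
X(O) = -6 + 3*O
√(X(37) - 16509) = √((-6 + 3*37) - 16509) = √((-6 + 111) - 16509) = √(105 - 16509) = √(-16404) = 2*I*√4101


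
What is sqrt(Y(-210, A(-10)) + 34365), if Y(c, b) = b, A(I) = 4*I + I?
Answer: sqrt(34315) ≈ 185.24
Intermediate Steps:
A(I) = 5*I
sqrt(Y(-210, A(-10)) + 34365) = sqrt(5*(-10) + 34365) = sqrt(-50 + 34365) = sqrt(34315)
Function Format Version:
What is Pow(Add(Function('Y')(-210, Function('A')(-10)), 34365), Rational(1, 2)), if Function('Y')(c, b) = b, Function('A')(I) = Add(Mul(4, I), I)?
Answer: Pow(34315, Rational(1, 2)) ≈ 185.24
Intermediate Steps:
Function('A')(I) = Mul(5, I)
Pow(Add(Function('Y')(-210, Function('A')(-10)), 34365), Rational(1, 2)) = Pow(Add(Mul(5, -10), 34365), Rational(1, 2)) = Pow(Add(-50, 34365), Rational(1, 2)) = Pow(34315, Rational(1, 2))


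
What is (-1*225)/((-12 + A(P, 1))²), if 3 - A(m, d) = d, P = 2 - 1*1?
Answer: -9/4 ≈ -2.2500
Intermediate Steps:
P = 1 (P = 2 - 1 = 1)
A(m, d) = 3 - d
(-1*225)/((-12 + A(P, 1))²) = (-1*225)/((-12 + (3 - 1*1))²) = -225/(-12 + (3 - 1))² = -225/(-12 + 2)² = -225/((-10)²) = -225/100 = -225*1/100 = -9/4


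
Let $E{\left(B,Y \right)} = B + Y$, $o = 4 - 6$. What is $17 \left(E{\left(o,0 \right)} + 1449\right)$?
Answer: $24599$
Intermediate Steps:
$o = -2$
$17 \left(E{\left(o,0 \right)} + 1449\right) = 17 \left(\left(-2 + 0\right) + 1449\right) = 17 \left(-2 + 1449\right) = 17 \cdot 1447 = 24599$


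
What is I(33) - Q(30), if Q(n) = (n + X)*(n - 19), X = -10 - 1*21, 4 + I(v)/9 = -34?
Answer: -331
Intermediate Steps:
I(v) = -342 (I(v) = -36 + 9*(-34) = -36 - 306 = -342)
X = -31 (X = -10 - 21 = -31)
Q(n) = (-31 + n)*(-19 + n) (Q(n) = (n - 31)*(n - 19) = (-31 + n)*(-19 + n))
I(33) - Q(30) = -342 - (589 + 30² - 50*30) = -342 - (589 + 900 - 1500) = -342 - 1*(-11) = -342 + 11 = -331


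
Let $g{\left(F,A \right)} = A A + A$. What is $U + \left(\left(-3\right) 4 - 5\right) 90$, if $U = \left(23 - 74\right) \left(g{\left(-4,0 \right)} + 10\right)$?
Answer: $-2040$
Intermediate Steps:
$g{\left(F,A \right)} = A + A^{2}$ ($g{\left(F,A \right)} = A^{2} + A = A + A^{2}$)
$U = -510$ ($U = \left(23 - 74\right) \left(0 \left(1 + 0\right) + 10\right) = - 51 \left(0 \cdot 1 + 10\right) = - 51 \left(0 + 10\right) = \left(-51\right) 10 = -510$)
$U + \left(\left(-3\right) 4 - 5\right) 90 = -510 + \left(\left(-3\right) 4 - 5\right) 90 = -510 + \left(-12 - 5\right) 90 = -510 - 1530 = -2040$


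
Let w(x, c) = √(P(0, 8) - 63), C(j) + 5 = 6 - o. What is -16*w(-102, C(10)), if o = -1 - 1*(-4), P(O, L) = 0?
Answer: -48*I*√7 ≈ -127.0*I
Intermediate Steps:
o = 3 (o = -1 + 4 = 3)
C(j) = -2 (C(j) = -5 + (6 - 1*3) = -5 + (6 - 3) = -5 + 3 = -2)
w(x, c) = 3*I*√7 (w(x, c) = √(0 - 63) = √(-63) = 3*I*√7)
-16*w(-102, C(10)) = -48*I*√7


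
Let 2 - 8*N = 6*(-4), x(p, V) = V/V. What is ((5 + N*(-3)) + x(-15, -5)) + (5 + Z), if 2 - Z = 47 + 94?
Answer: -551/4 ≈ -137.75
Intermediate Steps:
x(p, V) = 1
Z = -139 (Z = 2 - (47 + 94) = 2 - 1*141 = 2 - 141 = -139)
N = 13/4 (N = ¼ - 3*(-4)/4 = ¼ - ⅛*(-24) = ¼ + 3 = 13/4 ≈ 3.2500)
((5 + N*(-3)) + x(-15, -5)) + (5 + Z) = ((5 + (13/4)*(-3)) + 1) + (5 - 139) = ((5 - 39/4) + 1) - 134 = (-19/4 + 1) - 134 = -15/4 - 134 = -551/4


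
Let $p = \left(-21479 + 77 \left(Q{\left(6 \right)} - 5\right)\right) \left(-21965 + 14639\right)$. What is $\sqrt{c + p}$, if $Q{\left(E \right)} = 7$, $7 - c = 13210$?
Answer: $3 \sqrt{17357083} \approx 12499.0$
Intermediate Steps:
$c = -13203$ ($c = 7 - 13210 = -13203$)
$p = 156226950$ ($p = \left(-21479 + 77 \left(7 - 5\right)\right) \left(-21965 + 14639\right) = \left(-21479 + 77 \cdot 2\right) \left(-7326\right) = \left(-21479 + 154\right) \left(-7326\right) = \left(-21325\right) \left(-7326\right) = 156226950$)
$\sqrt{c + p} = \sqrt{-13203 + 156226950} = \sqrt{156213747} = 3 \sqrt{17357083}$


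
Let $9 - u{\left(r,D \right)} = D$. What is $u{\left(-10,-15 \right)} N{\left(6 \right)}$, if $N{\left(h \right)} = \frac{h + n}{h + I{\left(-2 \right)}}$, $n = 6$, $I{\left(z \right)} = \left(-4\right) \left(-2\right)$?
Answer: $\frac{144}{7} \approx 20.571$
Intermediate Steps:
$u{\left(r,D \right)} = 9 - D$
$I{\left(z \right)} = 8$
$N{\left(h \right)} = \frac{6 + h}{8 + h}$ ($N{\left(h \right)} = \frac{h + 6}{h + 8} = \frac{6 + h}{8 + h}$)
$u{\left(-10,-15 \right)} N{\left(6 \right)} = \left(9 - -15\right) \frac{6 + 6}{8 + 6} = \left(9 + 15\right) \frac{1}{14} \cdot 12 = 24 \cdot \frac{1}{14} \cdot 12 = 24 \cdot \frac{6}{7} = \frac{144}{7}$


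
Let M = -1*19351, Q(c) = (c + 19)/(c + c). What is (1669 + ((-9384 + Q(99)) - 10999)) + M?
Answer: -3768376/99 ≈ -38064.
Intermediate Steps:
Q(c) = (19 + c)/(2*c) (Q(c) = (19 + c)/((2*c)) = (19 + c)*(1/(2*c)) = (19 + c)/(2*c))
M = -19351
(1669 + ((-9384 + Q(99)) - 10999)) + M = (1669 + ((-9384 + (½)*(19 + 99)/99) - 10999)) - 19351 = (1669 + ((-9384 + (½)*(1/99)*118) - 10999)) - 19351 = (1669 + ((-9384 + 59/99) - 10999)) - 19351 = (1669 + (-928957/99 - 10999)) - 19351 = (1669 - 2017858/99) - 19351 = -1852627/99 - 19351 = -3768376/99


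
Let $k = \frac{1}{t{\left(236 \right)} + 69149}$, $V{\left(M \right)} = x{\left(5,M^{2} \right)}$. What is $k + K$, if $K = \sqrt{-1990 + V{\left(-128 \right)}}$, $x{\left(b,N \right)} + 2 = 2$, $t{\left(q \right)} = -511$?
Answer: $\frac{1}{68638} + i \sqrt{1990} \approx 1.4569 \cdot 10^{-5} + 44.609 i$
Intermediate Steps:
$x{\left(b,N \right)} = 0$ ($x{\left(b,N \right)} = -2 + 2 = 0$)
$V{\left(M \right)} = 0$
$K = i \sqrt{1990}$ ($K = \sqrt{-1990 + 0} = \sqrt{-1990} = i \sqrt{1990} \approx 44.609 i$)
$k = \frac{1}{68638}$ ($k = \frac{1}{-511 + 69149} = \frac{1}{68638} \approx 1.4569 \cdot 10^{-5}$)
$k + K = \frac{1}{68638} + i \sqrt{1990}$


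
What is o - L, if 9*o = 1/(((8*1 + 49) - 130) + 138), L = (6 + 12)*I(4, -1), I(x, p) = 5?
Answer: -52649/585 ≈ -89.998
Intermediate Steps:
L = 90 (L = (6 + 12)*5 = 18*5 = 90)
o = 1/585 (o = 1/(9*(((8*1 + 49) - 130) + 138)) = 1/(9*(((8 + 49) - 130) + 138)) = 1/(9*((57 - 130) + 138)) = 1/(9*(-73 + 138)) = (⅑)/65 = (⅑)*(1/65) = 1/585 ≈ 0.0017094)
o - L = 1/585 - 1*90 = 1/585 - 90 = -52649/585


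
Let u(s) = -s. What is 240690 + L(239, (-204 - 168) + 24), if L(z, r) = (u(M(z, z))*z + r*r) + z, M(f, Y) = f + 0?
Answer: 304912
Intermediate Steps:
M(f, Y) = f
L(z, r) = z + r² - z² (L(z, r) = ((-z)*z + r*r) + z = (-z² + r²) + z = (r² - z²) + z = z + r² - z²)
240690 + L(239, (-204 - 168) + 24) = 240690 + (239 + ((-204 - 168) + 24)² - 1*239²) = 240690 + (239 + (-372 + 24)² - 1*57121) = 240690 + (239 + (-348)² - 57121) = 240690 + (239 + 121104 - 57121) = 240690 + 64222 = 304912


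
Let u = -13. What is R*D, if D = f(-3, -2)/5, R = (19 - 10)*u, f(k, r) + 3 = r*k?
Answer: -351/5 ≈ -70.200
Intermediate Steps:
f(k, r) = -3 + k*r (f(k, r) = -3 + r*k = -3 + k*r)
R = -117 (R = (19 - 10)*(-13) = 9*(-13) = -117)
D = ⅗ (D = (-3 - 3*(-2))/5 = (-3 + 6)*(⅕) = 3*(⅕) = ⅗ ≈ 0.60000)
R*D = -117*⅗ = -351/5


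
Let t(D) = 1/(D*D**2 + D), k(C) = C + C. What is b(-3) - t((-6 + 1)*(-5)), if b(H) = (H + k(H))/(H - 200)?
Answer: 140647/3176950 ≈ 0.044271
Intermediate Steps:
k(C) = 2*C
b(H) = 3*H/(-200 + H) (b(H) = (H + 2*H)/(H - 200) = (3*H)/(-200 + H) = 3*H/(-200 + H))
t(D) = 1/(D + D**3) (t(D) = 1/(D**3 + D) = 1/(D + D**3))
b(-3) - t((-6 + 1)*(-5)) = 3*(-3)/(-200 - 3) - 1/((-6 + 1)*(-5) + ((-6 + 1)*(-5))**3) = 3*(-3)/(-203) - 1/(-5*(-5) + (-5*(-5))**3) = 3*(-3)*(-1/203) - 1/(25 + 25**3) = 9/203 - 1/(25 + 15625) = 9/203 - 1/15650 = 140647/3176950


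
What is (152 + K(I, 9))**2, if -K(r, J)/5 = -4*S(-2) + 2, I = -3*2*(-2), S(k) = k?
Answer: 10404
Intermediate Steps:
I = 12 (I = -6*(-2) = 12)
K(r, J) = -50 (K(r, J) = -5*(-4*(-2) + 2) = -5*(8 + 2) = -5*10 = -50)
(152 + K(I, 9))**2 = (152 - 50)**2 = 102**2 = 10404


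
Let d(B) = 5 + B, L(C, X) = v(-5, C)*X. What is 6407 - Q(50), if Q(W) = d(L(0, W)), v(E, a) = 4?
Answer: 6202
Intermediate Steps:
L(C, X) = 4*X
Q(W) = 5 + 4*W
6407 - Q(50) = 6407 - (5 + 4*50) = 6407 - (5 + 200) = 6407 - 1*205 = 6407 - 205 = 6202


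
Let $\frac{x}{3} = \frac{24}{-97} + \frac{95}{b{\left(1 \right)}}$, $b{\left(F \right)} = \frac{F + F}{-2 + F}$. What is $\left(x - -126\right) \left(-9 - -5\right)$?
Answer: $\frac{6690}{97} \approx 68.969$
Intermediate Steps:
$b{\left(F \right)} = \frac{2 F}{-2 + F}$
$x = - \frac{27789}{194}$ ($x = 3 \left(\frac{24}{-97} + \frac{95}{2 \cdot 1 \frac{1}{-2 + 1}}\right) = 3 \left(24 \left(- \frac{1}{97}\right) + \frac{95}{2 \cdot 1 \frac{1}{-1}}\right) = 3 \left(- \frac{24}{97} + \frac{95}{2 \cdot 1 \left(-1\right)}\right) = 3 \left(- \frac{24}{97} + \frac{95}{-2}\right) = 3 \left(- \frac{24}{97} + 95 \left(- \frac{1}{2}\right)\right) = 3 \left(- \frac{24}{97} - \frac{95}{2}\right) = 3 \left(- \frac{9263}{194}\right) = - \frac{27789}{194} \approx -143.24$)
$\left(x - -126\right) \left(-9 - -5\right) = \left(- \frac{27789}{194} - -126\right) \left(-9 - -5\right) = \left(- \frac{27789}{194} + 126\right) \left(-9 + 5\right) = \left(- \frac{3345}{194}\right) \left(-4\right) = \frac{6690}{97}$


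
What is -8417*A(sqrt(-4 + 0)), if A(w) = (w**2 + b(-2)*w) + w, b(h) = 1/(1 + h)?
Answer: 33668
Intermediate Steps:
A(w) = w**2 (A(w) = (w**2 + w/(1 - 2)) + w = (w**2 + w/(-1)) + w = (w**2 - w) + w = w**2)
-8417*A(sqrt(-4 + 0)) = -8417*(sqrt(-4 + 0))**2 = -8417*(sqrt(-4))**2 = -8417*(2*I)**2 = -8417*(-4) = 33668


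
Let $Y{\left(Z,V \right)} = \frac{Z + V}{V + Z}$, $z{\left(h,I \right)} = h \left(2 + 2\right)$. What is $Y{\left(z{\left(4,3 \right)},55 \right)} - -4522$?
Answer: $4523$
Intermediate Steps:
$z{\left(h,I \right)} = 4 h$ ($z{\left(h,I \right)} = h 4 = 4 h$)
$Y{\left(Z,V \right)} = 1$ ($Y{\left(Z,V \right)} = \frac{V + Z}{V + Z} = 1$)
$Y{\left(z{\left(4,3 \right)},55 \right)} - -4522 = 1 - -4522 = 1 + 4522 = 4523$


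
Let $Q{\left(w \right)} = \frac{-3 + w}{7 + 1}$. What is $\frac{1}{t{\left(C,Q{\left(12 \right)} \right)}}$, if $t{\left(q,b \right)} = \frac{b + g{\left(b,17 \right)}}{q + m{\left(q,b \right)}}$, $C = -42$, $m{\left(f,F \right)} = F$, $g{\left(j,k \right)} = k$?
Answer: $- \frac{327}{145} \approx -2.2552$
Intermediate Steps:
$Q{\left(w \right)} = - \frac{3}{8} + \frac{w}{8}$ ($Q{\left(w \right)} = \frac{-3 + w}{8} = \left(-3 + w\right) \frac{1}{8} = - \frac{3}{8} + \frac{w}{8}$)
$t{\left(q,b \right)} = \frac{17 + b}{b + q}$ ($t{\left(q,b \right)} = \frac{b + 17}{q + b} = \frac{17 + b}{b + q}$)
$\frac{1}{t{\left(C,Q{\left(12 \right)} \right)}} = \frac{1}{\frac{1}{\left(- \frac{3}{8} + \frac{1}{8} \cdot 12\right) - 42} \left(17 + \left(- \frac{3}{8} + \frac{1}{8} \cdot 12\right)\right)} = \frac{1}{\frac{1}{\left(- \frac{3}{8} + \frac{3}{2}\right) - 42} \left(17 + \left(- \frac{3}{8} + \frac{3}{2}\right)\right)} = \frac{1}{\frac{1}{\frac{9}{8} - 42} \left(17 + \frac{9}{8}\right)} = \frac{1}{\frac{1}{- \frac{327}{8}} \cdot \frac{145}{8}} = \frac{1}{\left(- \frac{8}{327}\right) \frac{145}{8}} = \frac{1}{- \frac{145}{327}} = - \frac{327}{145}$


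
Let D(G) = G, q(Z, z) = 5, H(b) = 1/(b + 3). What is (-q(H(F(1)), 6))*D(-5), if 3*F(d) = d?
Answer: 25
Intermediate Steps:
F(d) = d/3
H(b) = 1/(3 + b)
(-q(H(F(1)), 6))*D(-5) = -1*5*(-5) = -5*(-5) = 25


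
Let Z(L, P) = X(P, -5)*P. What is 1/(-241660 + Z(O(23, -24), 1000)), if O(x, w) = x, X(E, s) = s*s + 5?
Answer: -1/211660 ≈ -4.7246e-6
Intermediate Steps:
X(E, s) = 5 + s² (X(E, s) = s² + 5 = 5 + s²)
Z(L, P) = 30*P (Z(L, P) = (5 + (-5)²)*P = (5 + 25)*P = 30*P)
1/(-241660 + Z(O(23, -24), 1000)) = 1/(-241660 + 30*1000) = 1/(-241660 + 30000) = 1/(-211660) = -1/211660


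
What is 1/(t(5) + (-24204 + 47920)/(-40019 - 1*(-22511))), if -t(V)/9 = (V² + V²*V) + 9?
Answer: -4377/6269416 ≈ -0.00069815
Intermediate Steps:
t(V) = -81 - 9*V² - 9*V³ (t(V) = -9*((V² + V²*V) + 9) = -9*((V² + V³) + 9) = -9*(9 + V² + V³) = -81 - 9*V² - 9*V³)
1/(t(5) + (-24204 + 47920)/(-40019 - 1*(-22511))) = 1/((-81 - 9*5² - 9*5³) + (-24204 + 47920)/(-40019 - 1*(-22511))) = 1/((-81 - 9*25 - 9*125) + 23716/(-40019 + 22511)) = 1/((-81 - 225 - 1125) + 23716/(-17508)) = 1/(-1431 + 23716*(-1/17508)) = 1/(-1431 - 5929/4377) = 1/(-6269416/4377) = -4377/6269416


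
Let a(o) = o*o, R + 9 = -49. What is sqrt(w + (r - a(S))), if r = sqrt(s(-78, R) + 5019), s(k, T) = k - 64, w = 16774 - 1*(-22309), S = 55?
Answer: sqrt(36058 + sqrt(4877)) ≈ 190.07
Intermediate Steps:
w = 39083 (w = 16774 + 22309 = 39083)
R = -58 (R = -9 - 49 = -58)
s(k, T) = -64 + k
a(o) = o**2
r = sqrt(4877) (r = sqrt((-64 - 78) + 5019) = sqrt(-142 + 5019) = sqrt(4877) ≈ 69.836)
sqrt(w + (r - a(S))) = sqrt(39083 + (sqrt(4877) - 1*55**2)) = sqrt(39083 + (sqrt(4877) - 1*3025)) = sqrt(39083 + (sqrt(4877) - 3025)) = sqrt(39083 + (-3025 + sqrt(4877))) = sqrt(36058 + sqrt(4877))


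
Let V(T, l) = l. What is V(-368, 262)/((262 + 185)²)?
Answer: 262/199809 ≈ 0.0013113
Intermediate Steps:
V(-368, 262)/((262 + 185)²) = 262/((262 + 185)²) = 262/(447²) = 262/199809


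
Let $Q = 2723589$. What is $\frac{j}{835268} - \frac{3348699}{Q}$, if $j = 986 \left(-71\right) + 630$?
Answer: $- \frac{248834402233}{189577228071} \approx -1.3126$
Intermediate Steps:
$j = -69376$ ($j = -70006 + 630 = -69376$)
$\frac{j}{835268} - \frac{3348699}{Q} = - \frac{69376}{835268} - \frac{3348699}{2723589} = \left(-69376\right) \frac{1}{835268} - \frac{1116233}{907863} = - \frac{17344}{208817} - \frac{1116233}{907863} = - \frac{248834402233}{189577228071}$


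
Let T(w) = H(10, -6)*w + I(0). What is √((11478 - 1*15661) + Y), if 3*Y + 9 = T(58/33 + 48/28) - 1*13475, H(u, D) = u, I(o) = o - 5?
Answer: I*√462520366/231 ≈ 93.101*I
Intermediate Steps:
I(o) = -5 + o
T(w) = -5 + 10*w (T(w) = 10*w + (-5 + 0) = 10*w - 5 = -5 + 10*w)
Y = -3107939/693 (Y = -3 + ((-5 + 10*(58/33 + 48/28)) - 1*13475)/3 = -3 + ((-5 + 10*(58*(1/33) + 48*(1/28))) - 13475)/3 = -3 + ((-5 + 10*(58/33 + 12/7)) - 13475)/3 = -3 + ((-5 + 10*(802/231)) - 13475)/3 = -3 + ((-5 + 8020/231) - 13475)/3 = -3 + (6865/231 - 13475)/3 = -3 + (⅓)*(-3105860/231) = -3 - 3105860/693 = -3107939/693 ≈ -4484.8)
√((11478 - 1*15661) + Y) = √((11478 - 1*15661) - 3107939/693) = √((11478 - 15661) - 3107939/693) = √(-4183 - 3107939/693) = √(-6006758/693) = I*√462520366/231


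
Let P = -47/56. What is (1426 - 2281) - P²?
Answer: -2683489/3136 ≈ -855.70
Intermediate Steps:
P = -47/56 (P = -47*1/56 = -47/56 ≈ -0.83929)
(1426 - 2281) - P² = (1426 - 2281) - (-47/56)² = -855 - 1*2209/3136 = -855 - 2209/3136 = -2683489/3136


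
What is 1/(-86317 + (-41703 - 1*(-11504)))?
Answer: -1/116516 ≈ -8.5825e-6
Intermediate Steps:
1/(-86317 + (-41703 - 1*(-11504))) = 1/(-86317 + (-41703 + 11504)) = 1/(-86317 - 30199) = 1/(-116516) = -1/116516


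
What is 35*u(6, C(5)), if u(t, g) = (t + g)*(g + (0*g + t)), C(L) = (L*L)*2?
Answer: 109760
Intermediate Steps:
C(L) = 2*L² (C(L) = L²*2 = 2*L²)
u(t, g) = (g + t)² (u(t, g) = (g + t)*(g + (0 + t)) = (g + t)*(g + t) = (g + t)²)
35*u(6, C(5)) = 35*(2*5² + 6)² = 35*(2*25 + 6)² = 35*(50 + 6)² = 35*56² = 35*3136 = 109760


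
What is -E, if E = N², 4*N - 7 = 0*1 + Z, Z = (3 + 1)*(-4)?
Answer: -81/16 ≈ -5.0625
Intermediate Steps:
Z = -16 (Z = 4*(-4) = -16)
N = -9/4 (N = 7/4 + (0*1 - 16)/4 = 7/4 + (0 - 16)/4 = 7/4 + (¼)*(-16) = 7/4 - 4 = -9/4 ≈ -2.2500)
E = 81/16 (E = (-9/4)² = 81/16 ≈ 5.0625)
-E = -1*81/16 = -81/16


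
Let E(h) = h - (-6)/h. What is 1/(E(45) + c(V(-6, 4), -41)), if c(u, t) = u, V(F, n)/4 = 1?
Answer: 15/737 ≈ 0.020353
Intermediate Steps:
V(F, n) = 4 (V(F, n) = 4*1 = 4)
E(h) = h + 6/h
1/(E(45) + c(V(-6, 4), -41)) = 1/((45 + 6/45) + 4) = 1/((45 + 6*(1/45)) + 4) = 1/((45 + 2/15) + 4) = 1/(677/15 + 4) = 1/(737/15) = 15/737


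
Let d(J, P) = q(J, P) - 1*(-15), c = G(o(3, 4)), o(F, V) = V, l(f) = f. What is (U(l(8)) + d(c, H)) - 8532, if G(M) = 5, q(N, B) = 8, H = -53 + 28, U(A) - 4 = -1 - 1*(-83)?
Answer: -8423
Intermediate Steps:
U(A) = 86 (U(A) = 4 + (-1 - 1*(-83)) = 4 + (-1 + 83) = 4 + 82 = 86)
H = -25
c = 5
d(J, P) = 23 (d(J, P) = 8 - 1*(-15) = 8 + 15 = 23)
(U(l(8)) + d(c, H)) - 8532 = (86 + 23) - 8532 = 109 - 8532 = -8423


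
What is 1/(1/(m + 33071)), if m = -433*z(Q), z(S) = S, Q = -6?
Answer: 35669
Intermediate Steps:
m = 2598 (m = -433*(-6) = 2598)
1/(1/(m + 33071)) = 1/(1/(2598 + 33071)) = 1/(1/35669) = 35669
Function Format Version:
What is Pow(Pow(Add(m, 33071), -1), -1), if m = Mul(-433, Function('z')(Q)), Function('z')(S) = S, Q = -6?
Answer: 35669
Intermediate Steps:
m = 2598 (m = Mul(-433, -6) = 2598)
Pow(Pow(Add(m, 33071), -1), -1) = Pow(Pow(Add(2598, 33071), -1), -1) = Pow(Pow(35669, -1), -1) = Pow(Rational(1, 35669), -1) = 35669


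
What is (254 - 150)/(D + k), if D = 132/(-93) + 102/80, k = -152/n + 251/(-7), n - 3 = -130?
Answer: -8818880/2951327 ≈ -2.9881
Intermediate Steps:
n = -127 (n = 3 - 130 = -127)
k = -30813/889 (k = -152/(-127) + 251/(-7) = -152*(-1/127) + 251*(-⅐) = 152/127 - 251/7 = -30813/889 ≈ -34.660)
D = -179/1240 (D = 132*(-1/93) + 102*(1/80) = -44/31 + 51/40 = -179/1240 ≈ -0.14435)
(254 - 150)/(D + k) = (254 - 150)/(-179/1240 - 30813/889) = 104/(-38367251/1102360) = 104*(-1102360/38367251) = -8818880/2951327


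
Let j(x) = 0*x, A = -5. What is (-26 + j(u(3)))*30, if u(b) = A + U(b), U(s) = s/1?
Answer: -780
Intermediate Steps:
U(s) = s (U(s) = s*1 = s)
u(b) = -5 + b
j(x) = 0
(-26 + j(u(3)))*30 = (-26 + 0)*30 = -26*30 = -780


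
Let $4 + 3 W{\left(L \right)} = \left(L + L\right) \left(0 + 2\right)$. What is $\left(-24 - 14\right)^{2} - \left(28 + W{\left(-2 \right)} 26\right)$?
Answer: $1520$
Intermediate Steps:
$W{\left(L \right)} = - \frac{4}{3} + \frac{4 L}{3}$ ($W{\left(L \right)} = - \frac{4}{3} + \frac{\left(L + L\right) \left(0 + 2\right)}{3} = - \frac{4}{3} + \frac{2 L 2}{3} = - \frac{4}{3} + \frac{4 L}{3}$)
$\left(-24 - 14\right)^{2} - \left(28 + W{\left(-2 \right)} 26\right) = \left(-24 - 14\right)^{2} - \left(28 + \left(- \frac{4}{3} + \frac{4}{3} \left(-2\right)\right) 26\right) = \left(-38\right)^{2} - \left(28 + \left(- \frac{4}{3} - \frac{8}{3}\right) 26\right) = 1444 - \left(28 - 104\right) = 1444 - -76 = 1444 + 76 = 1520$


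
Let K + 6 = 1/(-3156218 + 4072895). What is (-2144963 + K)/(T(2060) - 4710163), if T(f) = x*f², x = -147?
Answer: 1966243748012/576149244116751 ≈ 0.0034127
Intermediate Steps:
K = -5500061/916677 (K = -6 + 1/(-3156218 + 4072895) = -6 + 1/916677 = -5500061/916677 ≈ -6.0000)
T(f) = -147*f²
(-2144963 + K)/(T(2060) - 4710163) = (-2144963 - 5500061/916677)/(-147*2060² - 4710163) = -1966243748012/(916677*(-147*4243600 - 4710163)) = -1966243748012/(916677*(-623809200 - 4710163)) = -1966243748012/916677/(-628519363) = -1966243748012/916677*(-1/628519363) = 1966243748012/576149244116751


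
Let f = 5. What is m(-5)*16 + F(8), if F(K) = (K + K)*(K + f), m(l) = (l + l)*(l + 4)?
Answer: 368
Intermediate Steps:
m(l) = 2*l*(4 + l) (m(l) = (2*l)*(4 + l) = 2*l*(4 + l))
F(K) = 2*K*(5 + K) (F(K) = (K + K)*(K + 5) = (2*K)*(5 + K) = 2*K*(5 + K))
m(-5)*16 + F(8) = (2*(-5)*(4 - 5))*16 + 2*8*(5 + 8) = (2*(-5)*(-1))*16 + 2*8*13 = 10*16 + 208 = 160 + 208 = 368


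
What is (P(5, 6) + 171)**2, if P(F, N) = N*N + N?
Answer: 45369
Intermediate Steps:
P(F, N) = N + N**2 (P(F, N) = N**2 + N = N + N**2)
(P(5, 6) + 171)**2 = (6*(1 + 6) + 171)**2 = (6*7 + 171)**2 = (42 + 171)**2 = 213**2 = 45369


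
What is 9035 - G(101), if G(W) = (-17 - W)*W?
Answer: 20953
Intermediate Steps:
G(W) = W*(-17 - W)
9035 - G(101) = 9035 - (-1)*101*(17 + 101) = 9035 - (-1)*101*118 = 9035 - 1*(-11918) = 9035 + 11918 = 20953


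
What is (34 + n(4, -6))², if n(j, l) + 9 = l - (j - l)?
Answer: 81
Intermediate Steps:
n(j, l) = -9 - j + 2*l (n(j, l) = -9 + (l - (j - l)) = -9 + (l + (l - j)) = -9 + (-j + 2*l) = -9 - j + 2*l)
(34 + n(4, -6))² = (34 + (-9 - 1*4 + 2*(-6)))² = (34 + (-9 - 4 - 12))² = (34 - 25)² = 9² = 81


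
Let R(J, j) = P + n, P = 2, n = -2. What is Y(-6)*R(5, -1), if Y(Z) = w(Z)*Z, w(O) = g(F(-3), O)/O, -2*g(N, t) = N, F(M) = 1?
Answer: 0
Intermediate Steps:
g(N, t) = -N/2
w(O) = -1/(2*O) (w(O) = (-1/2*1)/O = -1/(2*O))
Y(Z) = -1/2 (Y(Z) = (-1/(2*Z))*Z = -1/2)
R(J, j) = 0 (R(J, j) = 2 - 2 = 0)
Y(-6)*R(5, -1) = -1/2*0 = 0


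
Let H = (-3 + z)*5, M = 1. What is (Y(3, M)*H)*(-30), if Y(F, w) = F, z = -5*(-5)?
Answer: -9900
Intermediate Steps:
z = 25
H = 110 (H = (-3 + 25)*5 = 22*5 = 110)
(Y(3, M)*H)*(-30) = (3*110)*(-30) = 330*(-30) = -9900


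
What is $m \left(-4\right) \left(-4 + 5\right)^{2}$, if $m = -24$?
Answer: $96$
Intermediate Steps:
$m \left(-4\right) \left(-4 + 5\right)^{2} = \left(-24\right) \left(-4\right) \left(-4 + 5\right)^{2} = 96 \cdot 1^{2} = 96 \cdot 1 = 96$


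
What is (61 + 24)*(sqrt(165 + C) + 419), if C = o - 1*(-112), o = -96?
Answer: 35615 + 85*sqrt(181) ≈ 36759.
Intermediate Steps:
C = 16 (C = -96 - 1*(-112) = -96 + 112 = 16)
(61 + 24)*(sqrt(165 + C) + 419) = (61 + 24)*(sqrt(165 + 16) + 419) = 85*(sqrt(181) + 419) = 85*(419 + sqrt(181)) = 35615 + 85*sqrt(181)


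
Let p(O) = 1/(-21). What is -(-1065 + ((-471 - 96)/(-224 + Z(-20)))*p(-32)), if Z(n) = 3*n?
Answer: 302487/284 ≈ 1065.1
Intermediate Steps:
p(O) = -1/21
-(-1065 + ((-471 - 96)/(-224 + Z(-20)))*p(-32)) = -(-1065 + ((-471 - 96)/(-224 + 3*(-20)))*(-1/21)) = -(-1065 - 567/(-224 - 60)*(-1/21)) = -(-1065 - 567/(-284)*(-1/21)) = -(-1065 - 567*(-1/284)*(-1/21)) = -(-1065 + (567/284)*(-1/21)) = -(-1065 - 27/284) = -1*(-302487/284) = 302487/284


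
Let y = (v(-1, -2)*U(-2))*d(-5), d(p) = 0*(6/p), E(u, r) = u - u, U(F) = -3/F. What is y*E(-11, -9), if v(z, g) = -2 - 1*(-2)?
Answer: 0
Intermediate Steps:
v(z, g) = 0 (v(z, g) = -2 + 2 = 0)
E(u, r) = 0
d(p) = 0
y = 0 (y = (0*(-3/(-2)))*0 = (0*(-3*(-½)))*0 = (0*(3/2))*0 = 0*0 = 0)
y*E(-11, -9) = 0*0 = 0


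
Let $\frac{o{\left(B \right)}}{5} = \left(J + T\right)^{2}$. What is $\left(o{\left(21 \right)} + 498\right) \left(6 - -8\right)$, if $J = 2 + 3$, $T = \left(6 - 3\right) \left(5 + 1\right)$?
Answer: $44002$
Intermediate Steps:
$T = 18$ ($T = 3 \cdot 6 = 18$)
$J = 5$
$o{\left(B \right)} = 2645$ ($o{\left(B \right)} = 5 \left(5 + 18\right)^{2} = 5 \cdot 23^{2} = 5 \cdot 529 = 2645$)
$\left(o{\left(21 \right)} + 498\right) \left(6 - -8\right) = \left(2645 + 498\right) \left(6 - -8\right) = 3143 \left(6 + 8\right) = 3143 \cdot 14 = 44002$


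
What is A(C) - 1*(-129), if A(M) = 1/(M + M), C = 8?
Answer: 2065/16 ≈ 129.06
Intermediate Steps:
A(M) = 1/(2*M)
A(C) - 1*(-129) = (1/2)/8 - 1*(-129) = (1/2)*(1/8) + 129 = 1/16 + 129 = 2065/16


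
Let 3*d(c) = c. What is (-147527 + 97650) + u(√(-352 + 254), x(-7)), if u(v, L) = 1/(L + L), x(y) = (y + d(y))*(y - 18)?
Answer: -69827797/1400 ≈ -49877.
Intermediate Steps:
d(c) = c/3
x(y) = 4*y*(-18 + y)/3 (x(y) = (y + y/3)*(y - 18) = (4*y/3)*(-18 + y) = 4*y*(-18 + y)/3)
u(v, L) = 1/(2*L)
(-147527 + 97650) + u(√(-352 + 254), x(-7)) = (-147527 + 97650) + 1/(2*(((4/3)*(-7)*(-18 - 7)))) = -49877 + 1/(2*(((4/3)*(-7)*(-25)))) = -49877 + 1/(2*(700/3)) = -49877 + (½)*(3/700) = -49877 + 3/1400 = -69827797/1400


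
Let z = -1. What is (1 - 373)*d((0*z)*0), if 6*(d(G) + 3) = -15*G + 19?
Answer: -62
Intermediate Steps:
d(G) = 1/6 - 5*G/2 (d(G) = -3 + (-15*G + 19)/6 = -3 + (19 - 15*G)/6 = -3 + (19/6 - 5*G/2) = 1/6 - 5*G/2)
(1 - 373)*d((0*z)*0) = (1 - 373)*(1/6 - 5*0*(-1)*0/2) = -372*(1/6 - 0*0) = -372*(1/6 - 5/2*0) = -372*(1/6 + 0) = -372*1/6 = -62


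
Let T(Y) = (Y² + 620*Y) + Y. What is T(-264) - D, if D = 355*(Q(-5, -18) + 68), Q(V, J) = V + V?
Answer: -114838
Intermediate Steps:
Q(V, J) = 2*V
T(Y) = Y² + 621*Y
D = 20590 (D = 355*(2*(-5) + 68) = 355*(-10 + 68) = 355*58 = 20590)
T(-264) - D = -264*(621 - 264) - 1*20590 = -264*357 - 20590 = -94248 - 20590 = -114838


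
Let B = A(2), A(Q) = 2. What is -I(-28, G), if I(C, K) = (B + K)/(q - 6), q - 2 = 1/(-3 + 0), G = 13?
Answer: 45/13 ≈ 3.4615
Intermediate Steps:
B = 2
q = 5/3 (q = 2 + 1/(-3 + 0) = 2 + 1/(-3) = 2 - 1/3 = 5/3 ≈ 1.6667)
I(C, K) = -6/13 - 3*K/13 (I(C, K) = (2 + K)/(5/3 - 6) = (2 + K)/(-13/3) = (2 + K)*(-3/13) = -6/13 - 3*K/13)
-I(-28, G) = -(-6/13 - 3/13*13) = -(-6/13 - 3) = -1*(-45/13) = 45/13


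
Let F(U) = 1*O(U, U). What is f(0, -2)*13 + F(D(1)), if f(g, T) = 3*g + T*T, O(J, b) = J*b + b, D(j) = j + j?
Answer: 58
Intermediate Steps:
D(j) = 2*j
O(J, b) = b + J*b
f(g, T) = T² + 3*g (f(g, T) = 3*g + T² = T² + 3*g)
F(U) = U*(1 + U) (F(U) = 1*(U*(1 + U)) = U*(1 + U))
f(0, -2)*13 + F(D(1)) = ((-2)² + 3*0)*13 + (2*1)*(1 + 2*1) = (4 + 0)*13 + 2*(1 + 2) = 4*13 + 2*3 = 52 + 6 = 58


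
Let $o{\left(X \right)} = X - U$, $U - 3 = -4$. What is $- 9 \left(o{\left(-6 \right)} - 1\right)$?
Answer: $54$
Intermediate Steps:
$U = -1$ ($U = 3 - 4 = -1$)
$o{\left(X \right)} = 1 + X$ ($o{\left(X \right)} = X - -1 = X + 1 = 1 + X$)
$- 9 \left(o{\left(-6 \right)} - 1\right) = - 9 \left(\left(1 - 6\right) - 1\right) = - 9 \left(-5 - 1\right) = \left(-9\right) \left(-6\right) = 54$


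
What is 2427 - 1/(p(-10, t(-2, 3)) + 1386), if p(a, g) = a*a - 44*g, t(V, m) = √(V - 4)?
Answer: 2693741119/1109906 - 11*I*√6/554953 ≈ 2427.0 - 4.8553e-5*I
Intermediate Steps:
t(V, m) = √(-4 + V)
p(a, g) = a² - 44*g
2427 - 1/(p(-10, t(-2, 3)) + 1386) = 2427 - 1/(((-10)² - 44*√(-4 - 2)) + 1386) = 2427 - 1/((100 - 44*I*√6) + 1386) = 2427 - 1/(1486 - 44*I*√6)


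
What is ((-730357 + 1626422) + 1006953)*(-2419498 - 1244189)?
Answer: -6972062307366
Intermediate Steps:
((-730357 + 1626422) + 1006953)*(-2419498 - 1244189) = (896065 + 1006953)*(-3663687) = 1903018*(-3663687) = -6972062307366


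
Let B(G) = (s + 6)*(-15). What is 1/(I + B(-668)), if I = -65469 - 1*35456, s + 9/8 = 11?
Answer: -8/809305 ≈ -9.8850e-6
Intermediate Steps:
s = 79/8 (s = -9/8 + 11 = 79/8 ≈ 9.8750)
B(G) = -1905/8 (B(G) = (79/8 + 6)*(-15) = (127/8)*(-15) = -1905/8)
I = -100925 (I = -65469 - 35456 = -100925)
1/(I + B(-668)) = 1/(-100925 - 1905/8) = 1/(-809305/8) = -8/809305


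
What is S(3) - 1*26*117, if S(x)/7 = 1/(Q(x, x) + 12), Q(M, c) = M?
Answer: -45623/15 ≈ -3041.5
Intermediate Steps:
S(x) = 7/(12 + x) (S(x) = 7/(x + 12) = 7/(12 + x))
S(3) - 1*26*117 = 7/(12 + 3) - 1*26*117 = 7/15 - 26*117 = 7*(1/15) - 3042 = 7/15 - 3042 = -45623/15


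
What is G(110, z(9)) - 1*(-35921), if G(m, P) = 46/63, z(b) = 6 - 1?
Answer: 2263069/63 ≈ 35922.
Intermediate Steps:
z(b) = 5
G(m, P) = 46/63 (G(m, P) = 46*(1/63) = 46/63)
G(110, z(9)) - 1*(-35921) = 46/63 - 1*(-35921) = 46/63 + 35921 = 2263069/63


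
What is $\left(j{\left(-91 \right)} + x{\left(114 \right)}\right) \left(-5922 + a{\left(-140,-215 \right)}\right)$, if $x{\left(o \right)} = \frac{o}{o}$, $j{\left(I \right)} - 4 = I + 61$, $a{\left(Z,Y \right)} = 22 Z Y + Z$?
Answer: $-16403450$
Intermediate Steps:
$a{\left(Z,Y \right)} = Z + 22 Y Z$ ($a{\left(Z,Y \right)} = 22 Y Z + Z = Z + 22 Y Z$)
$j{\left(I \right)} = 65 + I$ ($j{\left(I \right)} = 4 + \left(I + 61\right) = 4 + \left(61 + I\right) = 65 + I$)
$x{\left(o \right)} = 1$
$\left(j{\left(-91 \right)} + x{\left(114 \right)}\right) \left(-5922 + a{\left(-140,-215 \right)}\right) = \left(\left(65 - 91\right) + 1\right) \left(-5922 - 140 \left(1 + 22 \left(-215\right)\right)\right) = \left(-26 + 1\right) \left(-5922 - 140 \left(1 - 4730\right)\right) = - 25 \left(-5922 - -662060\right) = - 25 \left(-5922 + 662060\right) = \left(-25\right) 656138 = -16403450$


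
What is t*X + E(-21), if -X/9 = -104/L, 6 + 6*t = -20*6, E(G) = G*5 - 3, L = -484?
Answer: -8154/121 ≈ -67.388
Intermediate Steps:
E(G) = -3 + 5*G (E(G) = 5*G - 3 = -3 + 5*G)
t = -21 (t = -1 + (-20*6)/6 = -1 + (⅙)*(-120) = -1 - 20 = -21)
X = -234/121 (X = -(-936)/(-484) = -(-936)*(-1)/484 = -9*26/121 = -234/121 ≈ -1.9339)
t*X + E(-21) = -21*(-234/121) + (-3 + 5*(-21)) = 4914/121 + (-3 - 105) = 4914/121 - 108 = -8154/121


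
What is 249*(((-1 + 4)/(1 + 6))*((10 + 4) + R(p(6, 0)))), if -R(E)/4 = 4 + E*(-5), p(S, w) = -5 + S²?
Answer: 461646/7 ≈ 65949.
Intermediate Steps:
R(E) = -16 + 20*E (R(E) = -4*(4 + E*(-5)) = -4*(4 - 5*E) = -16 + 20*E)
249*(((-1 + 4)/(1 + 6))*((10 + 4) + R(p(6, 0)))) = 249*(((-1 + 4)/(1 + 6))*((10 + 4) + (-16 + 20*(-5 + 6²)))) = 249*((3/7)*(14 + (-16 + 20*(-5 + 36)))) = 249*((3*(⅐))*(14 + (-16 + 20*31))) = 249*(3*(14 + (-16 + 620))/7) = 249*(3*(14 + 604)/7) = 249*((3/7)*618) = 249*(1854/7) = 461646/7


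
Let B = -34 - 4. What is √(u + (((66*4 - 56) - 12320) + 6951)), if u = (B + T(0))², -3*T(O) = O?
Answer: 3*I*√413 ≈ 60.967*I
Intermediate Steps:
T(O) = -O/3
B = -38
u = 1444 (u = (-38 - ⅓*0)² = (-38 + 0)² = (-38)² = 1444)
√(u + (((66*4 - 56) - 12320) + 6951)) = √(1444 + (((66*4 - 56) - 12320) + 6951)) = √(1444 + (((264 - 56) - 12320) + 6951)) = √(1444 + ((208 - 12320) + 6951)) = √(1444 + (-12112 + 6951)) = √(1444 - 5161) = √(-3717) = 3*I*√413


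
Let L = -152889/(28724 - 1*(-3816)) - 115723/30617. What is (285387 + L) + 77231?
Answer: 361259591828307/996277180 ≈ 3.6261e+5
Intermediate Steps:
L = -8446628933/996277180 (L = -152889/(28724 + 3816) - 115723*1/30617 = -152889/32540 - 115723/30617 = -8446628933/996277180 ≈ -8.4782)
(285387 + L) + 77231 = (285387 - 8446628933/996277180) + 77231 = 284316108939727/996277180 + 77231 = 361259591828307/996277180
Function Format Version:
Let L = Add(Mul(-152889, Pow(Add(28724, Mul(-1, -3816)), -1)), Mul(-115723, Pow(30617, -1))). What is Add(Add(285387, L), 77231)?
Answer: Rational(361259591828307, 996277180) ≈ 3.6261e+5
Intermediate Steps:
L = Rational(-8446628933, 996277180) (L = Add(Mul(-152889, Pow(Add(28724, 3816), -1)), Mul(-115723, Rational(1, 30617))) = Add(Mul(-152889, Pow(32540, -1)), Rational(-115723, 30617)) = Add(Mul(-152889, Rational(1, 32540)), Rational(-115723, 30617)) = Add(Rational(-152889, 32540), Rational(-115723, 30617)) = Rational(-8446628933, 996277180) ≈ -8.4782)
Add(Add(285387, L), 77231) = Add(Add(285387, Rational(-8446628933, 996277180)), 77231) = Add(Rational(284316108939727, 996277180), 77231) = Rational(361259591828307, 996277180)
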